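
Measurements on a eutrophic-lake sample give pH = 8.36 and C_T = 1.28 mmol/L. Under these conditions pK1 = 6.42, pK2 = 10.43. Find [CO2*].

[CO2*] = 14.4 μmol/L

α₀ = 1 / (1 + K1/[H⁺] + K1K2/[H⁺]²) = 1 / (1 + 10^+1.94 + 10^-0.13)
   = 1 / (1 + 87.096 + 0.74131) = 1/88.838 = 0.01126
[CO2*] = α₀ × DIC = 0.01126 × 1.28 = 0.0144 mmol/L = 14.4 μmol/L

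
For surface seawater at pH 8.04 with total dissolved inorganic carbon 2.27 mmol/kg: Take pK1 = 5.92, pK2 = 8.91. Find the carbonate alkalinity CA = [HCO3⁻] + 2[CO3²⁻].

CA = 2.52 mmol/kg

CA = [HCO3⁻] + 2[CO3²⁻] = (α₁ + 2α₂)·DIC
At pH 8.04: [H⁺]/K1 = 10^-2.12 = 0.0075858, K2/[H⁺] = 10^-0.87 = 0.13490
α₁ = 1/(1 + 0.0075858 + 0.13490) = 1/1.1425 = 0.8753; α₂ = α₁·K2/[H⁺] = 0.1181
α₁ + 2α₂ = 1.1114
CA = 1.1114 × 2.27 = 2.52 mmol/kg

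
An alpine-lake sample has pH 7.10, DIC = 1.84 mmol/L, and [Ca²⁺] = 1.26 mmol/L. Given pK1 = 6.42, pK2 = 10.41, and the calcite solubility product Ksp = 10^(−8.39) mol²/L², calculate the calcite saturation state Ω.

α₂ = 1 / (1 + [H⁺]/K2 + [H⁺]²/(K1K2)) = 1 / (1 + 10^+3.31 + 10^+2.63)
   = 1 / (1 + 2041.7 + 426.58) = 1/2469.3 = 0.0004050
[CO3²⁻] = α₂ × DIC = 0.0004050 × 1.84 = 0.0007451 mmol/L = 0.7451 μmol/L
Ksp = 10^(−8.39) = 4.074×10^-9
Ω = [Ca²⁺][CO3²⁻]/Ksp = (1.26×10^-3)(7.451×10^-7) / 4.074×10^-9 = 0.230

Ω = 0.230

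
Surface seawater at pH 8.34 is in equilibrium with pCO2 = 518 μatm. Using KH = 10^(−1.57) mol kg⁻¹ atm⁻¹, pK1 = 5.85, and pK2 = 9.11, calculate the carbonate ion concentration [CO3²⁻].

[CO2*] = KH · pCO2 = 10^(−1.57) × 518×10^-6 = 1.394×10^-5 mol/kg
α₀ = 1/(1 + K1/[H⁺] + K1K2/[H⁺]²) = 1/(1 + 10^+2.49 + 10^+1.72) = 0.002759
DIC = [CO2*]/α₀ = 1.394×10^-5 / 0.002759 = 5.054 mmol/kg
[CO3²⁻] = α₂·DIC; α₂ = 0.1448, so [CO3²⁻] = 0.1448 × 5.054 = 0.732 mmol/kg

[CO3²⁻] = 0.732 mmol/kg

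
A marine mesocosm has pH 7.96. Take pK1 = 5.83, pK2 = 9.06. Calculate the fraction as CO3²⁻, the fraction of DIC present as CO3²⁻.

α₂ = 1 / (1 + [H⁺]/K2 + [H⁺]²/(K1K2)) = 1 / (1 + 10^+1.10 + 10^-1.03)
   = 1 / (1 + 12.589 + 0.093325) = 1/13.683 = 0.07309

α₂ = 0.0731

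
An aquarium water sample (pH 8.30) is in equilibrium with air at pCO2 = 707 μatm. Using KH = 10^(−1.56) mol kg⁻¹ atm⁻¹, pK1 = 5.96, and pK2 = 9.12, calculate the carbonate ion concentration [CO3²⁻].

[CO2*] = KH · pCO2 = 10^(−1.56) × 707×10^-6 = 1.947×10^-5 mol/kg
α₀ = 1/(1 + K1/[H⁺] + K1K2/[H⁺]²) = 1/(1 + 10^+2.34 + 10^+1.52) = 0.003954
DIC = [CO2*]/α₀ = 1.947×10^-5 / 0.003954 = 4.924 mmol/kg
[CO3²⁻] = α₂·DIC; α₂ = 0.1309, so [CO3²⁻] = 0.1309 × 4.924 = 0.645 mmol/kg

[CO3²⁻] = 0.645 mmol/kg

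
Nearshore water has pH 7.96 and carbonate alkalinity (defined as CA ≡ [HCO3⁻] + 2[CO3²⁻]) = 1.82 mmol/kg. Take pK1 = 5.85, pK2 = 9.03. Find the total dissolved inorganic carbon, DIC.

CA = [HCO3⁻] + 2[CO3²⁻] = (α₁ + 2α₂)·DIC
At pH 7.96: [H⁺]/K1 = 10^-2.11 = 0.0077625, K2/[H⁺] = 10^-1.07 = 0.085114
α₁ = 1/(1 + 0.0077625 + 0.085114) = 1/1.0929 = 0.9150; α₂ = α₁·K2/[H⁺] = 0.07788
α₁ + 2α₂ = 1.0708
DIC = CA / (α₁ + 2α₂) = 1.82 / 1.0708 = 1.70 mmol/kg

DIC = 1.70 mmol/kg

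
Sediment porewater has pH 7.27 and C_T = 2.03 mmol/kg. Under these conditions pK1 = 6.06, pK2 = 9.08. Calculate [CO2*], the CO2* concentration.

[CO2*] = 0.116 mmol/kg

α₀ = 1 / (1 + K1/[H⁺] + K1K2/[H⁺]²) = 1 / (1 + 10^+1.21 + 10^-0.60)
   = 1 / (1 + 16.218 + 0.25119) = 1/17.469 = 0.05724
[CO2*] = α₀ × DIC = 0.05724 × 2.03 = 0.116 mmol/kg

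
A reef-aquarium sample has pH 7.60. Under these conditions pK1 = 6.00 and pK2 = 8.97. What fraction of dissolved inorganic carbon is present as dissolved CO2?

α₀ = 0.0235

α₀ = 1 / (1 + K1/[H⁺] + K1K2/[H⁺]²) = 1 / (1 + 10^+1.60 + 10^+0.23)
   = 1 / (1 + 39.811 + 1.6982) = 1/42.509 = 0.02352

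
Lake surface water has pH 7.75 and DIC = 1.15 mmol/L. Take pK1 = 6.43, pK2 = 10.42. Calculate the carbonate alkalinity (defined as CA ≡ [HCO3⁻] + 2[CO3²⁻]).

CA = 1.10 mmol/L

CA = [HCO3⁻] + 2[CO3²⁻] = (α₁ + 2α₂)·DIC
At pH 7.75: [H⁺]/K1 = 10^-1.32 = 0.047863, K2/[H⁺] = 10^-2.67 = 0.0021380
α₁ = 1/(1 + 0.047863 + 0.0021380) = 1/1.0500 = 0.9524; α₂ = α₁·K2/[H⁺] = 0.002036
α₁ + 2α₂ = 0.9565
CA = 0.9565 × 1.15 = 1.10 mmol/L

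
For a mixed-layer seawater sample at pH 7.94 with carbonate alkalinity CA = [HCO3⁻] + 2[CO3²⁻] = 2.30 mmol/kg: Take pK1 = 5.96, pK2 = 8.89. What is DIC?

DIC = 2.11 mmol/kg

CA = [HCO3⁻] + 2[CO3²⁻] = (α₁ + 2α₂)·DIC
At pH 7.94: [H⁺]/K1 = 10^-1.98 = 0.010471, K2/[H⁺] = 10^-0.95 = 0.11220
α₁ = 1/(1 + 0.010471 + 0.11220) = 1/1.1227 = 0.8907; α₂ = α₁·K2/[H⁺] = 0.09994
α₁ + 2α₂ = 1.0906
DIC = CA / (α₁ + 2α₂) = 2.30 / 1.0906 = 2.11 mmol/kg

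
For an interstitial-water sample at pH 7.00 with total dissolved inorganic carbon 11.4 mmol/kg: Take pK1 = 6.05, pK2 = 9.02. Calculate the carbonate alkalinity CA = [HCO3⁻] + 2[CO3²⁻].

CA = 10.4 mmol/kg

CA = [HCO3⁻] + 2[CO3²⁻] = (α₁ + 2α₂)·DIC
At pH 7.00: [H⁺]/K1 = 10^-0.95 = 0.11220, K2/[H⁺] = 10^-2.02 = 0.0095499
α₁ = 1/(1 + 0.11220 + 0.0095499) = 1/1.1218 = 0.8915; α₂ = α₁·K2/[H⁺] = 0.008513
α₁ + 2α₂ = 0.9085
CA = 0.9085 × 11.4 = 10.4 mmol/kg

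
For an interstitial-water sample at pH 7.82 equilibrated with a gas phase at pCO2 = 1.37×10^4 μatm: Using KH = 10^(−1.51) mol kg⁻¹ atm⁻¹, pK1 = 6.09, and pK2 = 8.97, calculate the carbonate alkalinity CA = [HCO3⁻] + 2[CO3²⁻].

[CO2*] = KH · pCO2 = 10^(−1.51) × 1.37×10^4×10^-6 = 4.234×10^-4 mol/kg
α₀ = 1/(1 + K1/[H⁺] + K1K2/[H⁺]²) = 1/(1 + 10^+1.73 + 10^+0.58) = 0.01709
DIC = [CO2*]/α₀ = 4.234×10^-4 / 0.01709 = 24.77 mmol/kg
CA = (α₁ + 2α₂)·DIC = (0.9179 + 2×0.06498) × 24.77 = 26.0 mmol/kg

CA = 26.0 mmol/kg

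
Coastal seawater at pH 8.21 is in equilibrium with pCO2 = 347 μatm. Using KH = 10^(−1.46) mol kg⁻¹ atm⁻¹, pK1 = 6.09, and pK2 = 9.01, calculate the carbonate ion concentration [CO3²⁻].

[CO2*] = KH · pCO2 = 10^(−1.46) × 347×10^-6 = 1.203×10^-5 mol/kg
α₀ = 1/(1 + K1/[H⁺] + K1K2/[H⁺]²) = 1/(1 + 10^+2.12 + 10^+1.32) = 0.006505
DIC = [CO2*]/α₀ = 1.203×10^-5 / 0.006505 = 1.850 mmol/kg
[CO3²⁻] = α₂·DIC; α₂ = 0.1359, so [CO3²⁻] = 0.1359 × 1.850 = 0.251 mmol/kg

[CO3²⁻] = 0.251 mmol/kg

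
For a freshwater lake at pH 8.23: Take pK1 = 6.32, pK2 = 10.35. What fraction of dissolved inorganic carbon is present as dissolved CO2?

α₀ = 0.0121

α₀ = 1 / (1 + K1/[H⁺] + K1K2/[H⁺]²) = 1 / (1 + 10^+1.91 + 10^-0.21)
   = 1 / (1 + 81.283 + 0.61660) = 1/82.900 = 0.01206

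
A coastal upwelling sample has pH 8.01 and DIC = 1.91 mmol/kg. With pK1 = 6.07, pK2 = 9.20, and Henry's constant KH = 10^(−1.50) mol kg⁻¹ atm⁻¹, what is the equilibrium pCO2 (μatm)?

α₀ = 1 / (1 + K1/[H⁺] + K1K2/[H⁺]²) = 1 / (1 + 10^+1.94 + 10^+0.75)
   = 1 / (1 + 87.096 + 5.6234) = 1/93.720 = 0.01067
[CO2*] = α₀ × DIC = 0.01067 × 1.91 = 0.02038 mmol/kg
pCO2 = [CO2*]/KH = 2.038×10^-5 / 3.162×10^-2 = 644 μatm

pCO2 = 644 μatm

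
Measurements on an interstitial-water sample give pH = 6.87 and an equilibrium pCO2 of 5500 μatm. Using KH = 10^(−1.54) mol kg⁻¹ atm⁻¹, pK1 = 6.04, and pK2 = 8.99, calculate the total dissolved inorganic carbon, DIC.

DIC = 1.24 mmol/kg

[CO2*] = KH · pCO2 = 10^(−1.54) × 5500×10^-6 = 1.586×10^-4 mol/kg
α₀ = 1/(1 + K1/[H⁺] + K1K2/[H⁺]²) = 1/(1 + 10^+0.83 + 10^-1.29) = 0.1280
DIC = [CO2*]/α₀ = 1.586×10^-4 / 0.1280 = 1.24 mmol/kg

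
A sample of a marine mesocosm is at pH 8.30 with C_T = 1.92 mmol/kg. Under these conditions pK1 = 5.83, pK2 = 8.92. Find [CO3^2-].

[CO3²⁻] = 0.370 mmol/kg

α₂ = 1 / (1 + [H⁺]/K2 + [H⁺]²/(K1K2)) = 1 / (1 + 10^+0.62 + 10^-1.85)
   = 1 / (1 + 4.1687 + 0.014125) = 1/5.1828 = 0.1929
[CO3²⁻] = α₂ × DIC = 0.1929 × 1.92 = 0.370 mmol/kg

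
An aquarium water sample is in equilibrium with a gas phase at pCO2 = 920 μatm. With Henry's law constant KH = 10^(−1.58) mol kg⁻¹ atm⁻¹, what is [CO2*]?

KH = 10^(−1.58) = 2.630×10^-2 mol kg⁻¹ atm⁻¹
[CO2*] = KH · pCO2 = 2.630×10^-2 × 920×10^-6 atm = 2.42×10^-5 mol/kg

[CO2*] = 24.2 μmol/kg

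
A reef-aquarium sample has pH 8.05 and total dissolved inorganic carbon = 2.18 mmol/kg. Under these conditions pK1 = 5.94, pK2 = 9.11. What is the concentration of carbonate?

α₂ = 1 / (1 + [H⁺]/K2 + [H⁺]²/(K1K2)) = 1 / (1 + 10^+1.06 + 10^-1.05)
   = 1 / (1 + 11.482 + 0.089125) = 1/12.571 = 0.07955
[CO3²⁻] = α₂ × DIC = 0.07955 × 2.18 = 0.173 mmol/kg

[CO3²⁻] = 0.173 mmol/kg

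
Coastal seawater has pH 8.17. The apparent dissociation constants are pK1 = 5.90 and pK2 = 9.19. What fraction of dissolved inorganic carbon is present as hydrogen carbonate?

α₁ = 0.908

α₁ = 1 / (1 + [H⁺]/K1 + K2/[H⁺]) = 1 / (1 + 10^-2.27 + 10^-1.02)
   = 1 / (1 + 0.0053703 + 0.095499) = 1/1.1009 = 0.9084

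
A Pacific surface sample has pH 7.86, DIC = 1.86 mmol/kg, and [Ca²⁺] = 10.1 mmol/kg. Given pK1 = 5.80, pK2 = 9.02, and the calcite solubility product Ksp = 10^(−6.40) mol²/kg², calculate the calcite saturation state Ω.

α₂ = 1 / (1 + [H⁺]/K2 + [H⁺]²/(K1K2)) = 1 / (1 + 10^+1.16 + 10^-0.90)
   = 1 / (1 + 14.454 + 0.12589) = 1/15.580 = 0.06418
[CO3²⁻] = α₂ × DIC = 0.06418 × 1.86 = 0.1194 mmol/kg
Ksp = 10^(−6.40) = 3.981×10^-7
Ω = [Ca²⁺][CO3²⁻]/Ksp = (10.1×10^-3)(1.194×10^-4) / 3.981×10^-7 = 3.03

Ω = 3.03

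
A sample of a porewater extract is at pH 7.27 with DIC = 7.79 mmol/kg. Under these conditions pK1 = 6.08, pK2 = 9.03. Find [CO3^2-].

[CO3²⁻] = 0.125 mmol/kg

α₂ = 1 / (1 + [H⁺]/K2 + [H⁺]²/(K1K2)) = 1 / (1 + 10^+1.76 + 10^+0.57)
   = 1 / (1 + 57.544 + 3.7154) = 1/62.259 = 0.01606
[CO3²⁻] = α₂ × DIC = 0.01606 × 7.79 = 0.125 mmol/kg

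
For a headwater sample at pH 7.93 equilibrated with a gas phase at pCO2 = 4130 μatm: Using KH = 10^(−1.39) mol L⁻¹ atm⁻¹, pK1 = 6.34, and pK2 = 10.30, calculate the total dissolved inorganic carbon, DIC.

DIC = 6.74 mmol/L

[CO2*] = KH · pCO2 = 10^(−1.39) × 4130×10^-6 = 1.682×10^-4 mol/L
α₀ = 1/(1 + K1/[H⁺] + K1K2/[H⁺]²) = 1/(1 + 10^+1.59 + 10^-0.78) = 0.02496
DIC = [CO2*]/α₀ = 1.682×10^-4 / 0.02496 = 6.74 mmol/L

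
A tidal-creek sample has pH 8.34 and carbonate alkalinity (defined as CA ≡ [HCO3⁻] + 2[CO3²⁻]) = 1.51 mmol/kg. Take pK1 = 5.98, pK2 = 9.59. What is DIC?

DIC = 1.44 mmol/kg

CA = [HCO3⁻] + 2[CO3²⁻] = (α₁ + 2α₂)·DIC
At pH 8.34: [H⁺]/K1 = 10^-2.36 = 0.0043652, K2/[H⁺] = 10^-1.25 = 0.056234
α₁ = 1/(1 + 0.0043652 + 0.056234) = 1/1.0606 = 0.9429; α₂ = α₁·K2/[H⁺] = 0.05302
α₁ + 2α₂ = 1.0489
DIC = CA / (α₁ + 2α₂) = 1.51 / 1.0489 = 1.44 mmol/kg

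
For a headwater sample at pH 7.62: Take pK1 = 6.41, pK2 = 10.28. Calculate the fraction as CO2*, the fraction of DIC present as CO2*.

α₀ = 0.0580

α₀ = 1 / (1 + K1/[H⁺] + K1K2/[H⁺]²) = 1 / (1 + 10^+1.21 + 10^-1.45)
   = 1 / (1 + 16.218 + 0.035481) = 1/17.254 = 0.05796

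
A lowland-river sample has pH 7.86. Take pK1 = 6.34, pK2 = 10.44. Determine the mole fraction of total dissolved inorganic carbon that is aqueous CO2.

α₀ = 0.0292

α₀ = 1 / (1 + K1/[H⁺] + K1K2/[H⁺]²) = 1 / (1 + 10^+1.52 + 10^-1.06)
   = 1 / (1 + 33.113 + 0.087096) = 1/34.200 = 0.02924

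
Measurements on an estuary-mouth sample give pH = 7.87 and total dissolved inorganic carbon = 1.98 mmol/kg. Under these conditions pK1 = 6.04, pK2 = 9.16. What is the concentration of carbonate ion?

[CO3²⁻] = 0.0953 mmol/kg

α₂ = 1 / (1 + [H⁺]/K2 + [H⁺]²/(K1K2)) = 1 / (1 + 10^+1.29 + 10^-0.54)
   = 1 / (1 + 19.498 + 0.28840) = 1/20.787 = 0.04811
[CO3²⁻] = α₂ × DIC = 0.04811 × 1.98 = 0.0953 mmol/kg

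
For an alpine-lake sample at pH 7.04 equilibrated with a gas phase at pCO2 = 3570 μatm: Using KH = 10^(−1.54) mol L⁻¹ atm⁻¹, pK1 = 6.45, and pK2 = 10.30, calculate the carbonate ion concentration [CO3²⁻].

[CO3²⁻] = 0.220 μmol/L

[CO2*] = KH · pCO2 = 10^(−1.54) × 3570×10^-6 = 1.030×10^-4 mol/L
α₀ = 1/(1 + K1/[H⁺] + K1K2/[H⁺]²) = 1/(1 + 10^+0.59 + 10^-2.67) = 0.2044
DIC = [CO2*]/α₀ = 1.030×10^-4 / 0.2044 = 0.5037 mmol/L
[CO3²⁻] = α₂·DIC; α₂ = 0.0004370, so [CO3²⁻] = 0.0004370 × 0.5037 = 0.000220 mmol/L = 0.220 μmol/L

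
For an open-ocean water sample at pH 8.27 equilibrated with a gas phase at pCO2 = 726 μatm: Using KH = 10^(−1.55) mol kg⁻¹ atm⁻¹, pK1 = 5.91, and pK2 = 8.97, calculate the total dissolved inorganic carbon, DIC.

[CO2*] = KH · pCO2 = 10^(−1.55) × 726×10^-6 = 2.046×10^-5 mol/kg
α₀ = 1/(1 + K1/[H⁺] + K1K2/[H⁺]²) = 1/(1 + 10^+2.36 + 10^+1.66) = 0.003626
DIC = [CO2*]/α₀ = 2.046×10^-5 / 0.003626 = 5.64 mmol/kg

DIC = 5.64 mmol/kg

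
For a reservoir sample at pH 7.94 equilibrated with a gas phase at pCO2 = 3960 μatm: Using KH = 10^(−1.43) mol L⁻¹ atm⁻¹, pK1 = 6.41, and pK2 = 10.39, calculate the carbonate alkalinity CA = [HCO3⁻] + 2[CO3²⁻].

CA = 5.02 mmol/L

[CO2*] = KH · pCO2 = 10^(−1.43) × 3960×10^-6 = 1.471×10^-4 mol/L
α₀ = 1/(1 + K1/[H⁺] + K1K2/[H⁺]²) = 1/(1 + 10^+1.53 + 10^-0.92) = 0.02857
DIC = [CO2*]/α₀ = 1.471×10^-4 / 0.02857 = 5.150 mmol/L
CA = (α₁ + 2α₂)·DIC = (0.9680 + 2×0.003435) × 5.150 = 5.02 mmol/L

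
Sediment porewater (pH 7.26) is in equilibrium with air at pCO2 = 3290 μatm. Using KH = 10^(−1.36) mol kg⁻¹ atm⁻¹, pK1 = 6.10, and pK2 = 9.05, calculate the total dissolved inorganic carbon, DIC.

[CO2*] = KH · pCO2 = 10^(−1.36) × 3290×10^-6 = 1.436×10^-4 mol/kg
α₀ = 1/(1 + K1/[H⁺] + K1K2/[H⁺]²) = 1/(1 + 10^+1.16 + 10^-0.63) = 0.06374
DIC = [CO2*]/α₀ = 1.436×10^-4 / 0.06374 = 2.25 mmol/kg

DIC = 2.25 mmol/kg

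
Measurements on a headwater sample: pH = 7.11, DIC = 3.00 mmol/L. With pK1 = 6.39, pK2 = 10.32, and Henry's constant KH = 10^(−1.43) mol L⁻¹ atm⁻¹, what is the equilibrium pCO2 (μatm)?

pCO2 = 1.29×10^4 μatm

α₀ = 1 / (1 + K1/[H⁺] + K1K2/[H⁺]²) = 1 / (1 + 10^+0.72 + 10^-2.49)
   = 1 / (1 + 5.2481 + 0.0032359) = 1/6.2513 = 0.1600
[CO2*] = α₀ × DIC = 0.1600 × 3.00 = 0.4799 mmol/L
pCO2 = [CO2*]/KH = 4.799×10^-4 / 3.715×10^-2 = 1.29×10^4 μatm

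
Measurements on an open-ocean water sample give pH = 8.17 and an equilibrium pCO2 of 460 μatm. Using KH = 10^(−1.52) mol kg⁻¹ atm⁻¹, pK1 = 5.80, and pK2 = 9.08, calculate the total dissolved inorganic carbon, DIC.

[CO2*] = KH · pCO2 = 10^(−1.52) × 460×10^-6 = 1.389×10^-5 mol/kg
α₀ = 1/(1 + K1/[H⁺] + K1K2/[H⁺]²) = 1/(1 + 10^+2.37 + 10^+1.46) = 0.003784
DIC = [CO2*]/α₀ = 1.389×10^-5 / 0.003784 = 3.67 mmol/kg

DIC = 3.67 mmol/kg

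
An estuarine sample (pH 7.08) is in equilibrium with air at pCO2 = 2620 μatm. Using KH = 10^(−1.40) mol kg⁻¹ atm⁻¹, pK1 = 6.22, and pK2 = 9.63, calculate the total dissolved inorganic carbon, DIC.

[CO2*] = KH · pCO2 = 10^(−1.40) × 2620×10^-6 = 1.043×10^-4 mol/kg
α₀ = 1/(1 + K1/[H⁺] + K1K2/[H⁺]²) = 1/(1 + 10^+0.86 + 10^-1.69) = 0.1210
DIC = [CO2*]/α₀ = 1.043×10^-4 / 0.1210 = 0.862 mmol/kg

DIC = 0.862 mmol/kg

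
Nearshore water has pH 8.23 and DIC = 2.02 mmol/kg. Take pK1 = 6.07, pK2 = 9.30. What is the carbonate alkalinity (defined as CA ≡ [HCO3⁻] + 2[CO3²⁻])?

CA = [HCO3⁻] + 2[CO3²⁻] = (α₁ + 2α₂)·DIC
At pH 8.23: [H⁺]/K1 = 10^-2.16 = 0.0069183, K2/[H⁺] = 10^-1.07 = 0.085114
α₁ = 1/(1 + 0.0069183 + 0.085114) = 1/1.0920 = 0.9157; α₂ = α₁·K2/[H⁺] = 0.07794
α₁ + 2α₂ = 1.0716
CA = 1.0716 × 2.02 = 2.16 mmol/kg

CA = 2.16 mmol/kg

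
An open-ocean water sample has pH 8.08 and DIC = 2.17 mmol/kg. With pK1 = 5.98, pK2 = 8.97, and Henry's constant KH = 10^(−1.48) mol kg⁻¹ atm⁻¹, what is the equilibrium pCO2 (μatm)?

pCO2 = 458 μatm

α₀ = 1 / (1 + K1/[H⁺] + K1K2/[H⁺]²) = 1 / (1 + 10^+2.10 + 10^+1.21)
   = 1 / (1 + 125.89 + 16.218) = 1/143.11 = 0.006988
[CO2*] = α₀ × DIC = 0.006988 × 2.17 = 0.01516 mmol/kg = 15.16 μmol/kg
pCO2 = [CO2*]/KH = 1.516×10^-5 / 3.311×10^-2 = 458 μatm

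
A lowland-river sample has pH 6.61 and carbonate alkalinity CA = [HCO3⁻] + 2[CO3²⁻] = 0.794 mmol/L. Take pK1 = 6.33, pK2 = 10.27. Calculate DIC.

CA = [HCO3⁻] + 2[CO3²⁻] = (α₁ + 2α₂)·DIC
At pH 6.61: [H⁺]/K1 = 10^-0.28 = 0.52481, K2/[H⁺] = 10^-3.66 = 0.00021878
α₁ = 1/(1 + 0.52481 + 0.00021878) = 1/1.5250 = 0.6557; α₂ = α₁·K2/[H⁺] = 0.0001435
α₁ + 2α₂ = 0.6560
DIC = CA / (α₁ + 2α₂) = 0.794 / 0.6560 = 1.21 mmol/L

DIC = 1.21 mmol/L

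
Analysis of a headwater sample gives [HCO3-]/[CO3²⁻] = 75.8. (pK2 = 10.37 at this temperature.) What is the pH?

pH = 8.49

From K2 = [H⁺][CO3²⁻]/[HCO3-]:  pH = pK2 − log₁₀([HCO3-]/[CO3²⁻])
log₁₀(75.8) = +1.880
pH = 10.37 − (+1.880) = 8.49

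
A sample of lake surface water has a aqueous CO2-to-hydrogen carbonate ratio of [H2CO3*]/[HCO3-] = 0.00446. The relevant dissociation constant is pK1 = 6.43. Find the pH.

pH = 8.78

From K1 = [H⁺][HCO3-]/[H2CO3*]:  pH = pK1 − log₁₀([H2CO3*]/[HCO3-])
log₁₀(0.00446) = -2.351
pH = 6.43 − (-2.351) = 8.78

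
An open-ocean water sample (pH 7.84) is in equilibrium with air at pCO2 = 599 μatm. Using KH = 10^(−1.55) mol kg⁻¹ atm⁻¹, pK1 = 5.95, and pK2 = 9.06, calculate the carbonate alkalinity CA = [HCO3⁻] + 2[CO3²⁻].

CA = 1.47 mmol/kg

[CO2*] = KH · pCO2 = 10^(−1.55) × 599×10^-6 = 1.688×10^-5 mol/kg
α₀ = 1/(1 + K1/[H⁺] + K1K2/[H⁺]²) = 1/(1 + 10^+1.89 + 10^+0.67) = 0.01200
DIC = [CO2*]/α₀ = 1.688×10^-5 / 0.01200 = 1.406 mmol/kg
CA = (α₁ + 2α₂)·DIC = (0.9318 + 2×0.05615) × 1.406 = 1.47 mmol/kg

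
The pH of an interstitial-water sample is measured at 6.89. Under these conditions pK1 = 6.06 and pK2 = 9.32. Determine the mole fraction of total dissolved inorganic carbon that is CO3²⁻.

α₂ = 1 / (1 + [H⁺]/K2 + [H⁺]²/(K1K2)) = 1 / (1 + 10^+2.43 + 10^+1.60)
   = 1 / (1 + 269.15 + 39.811) = 1/309.96 = 0.003226

α₂ = 0.00323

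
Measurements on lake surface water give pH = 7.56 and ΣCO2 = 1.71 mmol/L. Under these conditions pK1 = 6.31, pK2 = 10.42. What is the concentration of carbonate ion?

α₂ = 1 / (1 + [H⁺]/K2 + [H⁺]²/(K1K2)) = 1 / (1 + 10^+2.86 + 10^+1.61)
   = 1 / (1 + 724.44 + 40.738) = 1/766.17 = 0.001305
[CO3²⁻] = α₂ × DIC = 0.001305 × 1.71 = 0.00223 mmol/L = 2.23 μmol/L

[CO3²⁻] = 2.23 μmol/L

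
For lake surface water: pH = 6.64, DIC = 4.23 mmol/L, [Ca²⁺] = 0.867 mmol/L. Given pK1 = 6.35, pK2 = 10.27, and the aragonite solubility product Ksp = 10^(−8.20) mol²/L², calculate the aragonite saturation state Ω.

Ω = 0.0901

α₂ = 1 / (1 + [H⁺]/K2 + [H⁺]²/(K1K2)) = 1 / (1 + 10^+3.63 + 10^+3.34)
   = 1 / (1 + 4265.8 + 2187.8) = 1/6454.6 = 0.0001549
[CO3²⁻] = α₂ × DIC = 0.0001549 × 4.23 = 0.0006554 mmol/L = 0.6554 μmol/L
Ksp = 10^(−8.20) = 6.310×10^-9
Ω = [Ca²⁺][CO3²⁻]/Ksp = (0.867×10^-3)(6.554×10^-7) / 6.310×10^-9 = 0.0901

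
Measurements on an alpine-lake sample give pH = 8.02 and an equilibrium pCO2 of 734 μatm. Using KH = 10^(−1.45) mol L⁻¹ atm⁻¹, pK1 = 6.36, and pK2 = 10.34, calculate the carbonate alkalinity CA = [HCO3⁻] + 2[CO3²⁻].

[CO2*] = KH · pCO2 = 10^(−1.45) × 734×10^-6 = 2.604×10^-5 mol/L
α₀ = 1/(1 + K1/[H⁺] + K1K2/[H⁺]²) = 1/(1 + 10^+1.66 + 10^-0.66) = 0.02131
DIC = [CO2*]/α₀ = 2.604×10^-5 / 0.02131 = 1.222 mmol/L
CA = (α₁ + 2α₂)·DIC = (0.9740 + 2×0.004662) × 1.222 = 1.20 mmol/L

CA = 1.20 mmol/L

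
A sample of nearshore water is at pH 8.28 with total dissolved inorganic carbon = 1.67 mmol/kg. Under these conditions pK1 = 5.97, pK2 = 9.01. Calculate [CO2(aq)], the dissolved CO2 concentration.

[CO2*] = 6.87 μmol/kg

α₀ = 1 / (1 + K1/[H⁺] + K1K2/[H⁺]²) = 1 / (1 + 10^+2.31 + 10^+1.58)
   = 1 / (1 + 204.17 + 38.019) = 1/243.19 = 0.004112
[CO2*] = α₀ × DIC = 0.004112 × 1.67 = 0.00687 mmol/kg = 6.87 μmol/kg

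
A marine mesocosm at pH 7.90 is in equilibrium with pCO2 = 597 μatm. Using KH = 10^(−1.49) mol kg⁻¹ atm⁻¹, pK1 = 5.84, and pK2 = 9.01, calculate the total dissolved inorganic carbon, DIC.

[CO2*] = KH · pCO2 = 10^(−1.49) × 597×10^-6 = 1.932×10^-5 mol/kg
α₀ = 1/(1 + K1/[H⁺] + K1K2/[H⁺]²) = 1/(1 + 10^+2.06 + 10^+0.95) = 0.008017
DIC = [CO2*]/α₀ = 1.932×10^-5 / 0.008017 = 2.41 mmol/kg

DIC = 2.41 mmol/kg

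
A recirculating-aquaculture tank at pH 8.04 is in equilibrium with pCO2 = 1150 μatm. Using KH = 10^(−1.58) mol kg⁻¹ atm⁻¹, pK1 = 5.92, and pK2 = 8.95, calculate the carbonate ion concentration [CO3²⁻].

[CO3²⁻] = 0.491 mmol/kg

[CO2*] = KH · pCO2 = 10^(−1.58) × 1150×10^-6 = 3.025×10^-5 mol/kg
α₀ = 1/(1 + K1/[H⁺] + K1K2/[H⁺]²) = 1/(1 + 10^+2.12 + 10^+1.21) = 0.006709
DIC = [CO2*]/α₀ = 3.025×10^-5 / 0.006709 = 4.508 mmol/kg
[CO3²⁻] = α₂·DIC; α₂ = 0.1088, so [CO3²⁻] = 0.1088 × 4.508 = 0.491 mmol/kg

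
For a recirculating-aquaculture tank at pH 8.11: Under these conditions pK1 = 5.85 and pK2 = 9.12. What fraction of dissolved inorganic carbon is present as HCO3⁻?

α₁ = 0.906

α₁ = 1 / (1 + [H⁺]/K1 + K2/[H⁺]) = 1 / (1 + 10^-2.26 + 10^-1.01)
   = 1 / (1 + 0.0054954 + 0.097724) = 1/1.1032 = 0.9064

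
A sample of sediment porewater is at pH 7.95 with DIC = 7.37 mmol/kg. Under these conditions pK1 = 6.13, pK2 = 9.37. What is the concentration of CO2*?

α₀ = 1 / (1 + K1/[H⁺] + K1K2/[H⁺]²) = 1 / (1 + 10^+1.82 + 10^+0.40)
   = 1 / (1 + 66.069 + 2.5119) = 1/69.581 = 0.01437
[CO2*] = α₀ × DIC = 0.01437 × 7.37 = 0.106 mmol/kg

[CO2*] = 0.106 mmol/kg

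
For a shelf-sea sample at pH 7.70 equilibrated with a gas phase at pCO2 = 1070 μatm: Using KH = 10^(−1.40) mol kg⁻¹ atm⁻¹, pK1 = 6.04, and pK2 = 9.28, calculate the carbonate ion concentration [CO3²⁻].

[CO3²⁻] = 0.0512 mmol/kg

[CO2*] = KH · pCO2 = 10^(−1.40) × 1070×10^-6 = 4.260×10^-5 mol/kg
α₀ = 1/(1 + K1/[H⁺] + K1K2/[H⁺]²) = 1/(1 + 10^+1.66 + 10^+0.08) = 0.02087
DIC = [CO2*]/α₀ = 4.260×10^-5 / 0.02087 = 2.041 mmol/kg
[CO3²⁻] = α₂·DIC; α₂ = 0.02509, so [CO3²⁻] = 0.02509 × 2.041 = 0.0512 mmol/kg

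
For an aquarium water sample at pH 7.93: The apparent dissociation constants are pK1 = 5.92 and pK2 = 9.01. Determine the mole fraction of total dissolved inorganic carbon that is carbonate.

α₂ = 0.0761

α₂ = 1 / (1 + [H⁺]/K2 + [H⁺]²/(K1K2)) = 1 / (1 + 10^+1.08 + 10^-0.93)
   = 1 / (1 + 12.023 + 0.11749) = 1/13.140 = 0.07610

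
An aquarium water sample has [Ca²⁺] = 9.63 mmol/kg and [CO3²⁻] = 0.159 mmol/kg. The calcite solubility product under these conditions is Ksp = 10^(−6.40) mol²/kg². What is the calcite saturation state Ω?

Ω = 3.85

Ksp = 10^(−6.40) = 3.981×10^-7
Ω = [Ca²⁺][CO3²⁻]/Ksp = (9.63×10^-3)(0.159×10^-3) / 3.981×10^-7 = 3.85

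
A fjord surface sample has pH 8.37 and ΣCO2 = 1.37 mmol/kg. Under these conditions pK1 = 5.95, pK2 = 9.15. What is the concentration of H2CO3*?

[CO2*] = 4.45 μmol/kg

α₀ = 1 / (1 + K1/[H⁺] + K1K2/[H⁺]²) = 1 / (1 + 10^+2.42 + 10^+1.64)
   = 1 / (1 + 263.03 + 43.652) = 1/307.68 = 0.003250
[CO2*] = α₀ × DIC = 0.003250 × 1.37 = 0.00445 mmol/kg = 4.45 μmol/kg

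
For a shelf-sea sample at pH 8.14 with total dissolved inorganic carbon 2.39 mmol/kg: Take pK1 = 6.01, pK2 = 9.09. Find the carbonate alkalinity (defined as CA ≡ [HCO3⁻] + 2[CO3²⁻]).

CA = [HCO3⁻] + 2[CO3²⁻] = (α₁ + 2α₂)·DIC
At pH 8.14: [H⁺]/K1 = 10^-2.13 = 0.0074131, K2/[H⁺] = 10^-0.95 = 0.11220
α₁ = 1/(1 + 0.0074131 + 0.11220) = 1/1.1196 = 0.8932; α₂ = α₁·K2/[H⁺] = 0.1002
α₁ + 2α₂ = 1.0936
CA = 1.0936 × 2.39 = 2.61 mmol/kg

CA = 2.61 mmol/kg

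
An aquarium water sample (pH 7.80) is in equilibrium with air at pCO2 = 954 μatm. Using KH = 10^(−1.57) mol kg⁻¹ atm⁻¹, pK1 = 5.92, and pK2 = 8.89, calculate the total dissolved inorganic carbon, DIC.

[CO2*] = KH · pCO2 = 10^(−1.57) × 954×10^-6 = 2.568×10^-5 mol/kg
α₀ = 1/(1 + K1/[H⁺] + K1K2/[H⁺]²) = 1/(1 + 10^+1.88 + 10^+0.79) = 0.01204
DIC = [CO2*]/α₀ = 2.568×10^-5 / 0.01204 = 2.13 mmol/kg

DIC = 2.13 mmol/kg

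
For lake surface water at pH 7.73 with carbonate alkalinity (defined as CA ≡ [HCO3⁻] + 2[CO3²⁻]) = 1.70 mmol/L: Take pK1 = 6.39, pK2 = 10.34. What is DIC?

CA = [HCO3⁻] + 2[CO3²⁻] = (α₁ + 2α₂)·DIC
At pH 7.73: [H⁺]/K1 = 10^-1.34 = 0.045709, K2/[H⁺] = 10^-2.61 = 0.0024547
α₁ = 1/(1 + 0.045709 + 0.0024547) = 1/1.0482 = 0.9540; α₂ = α₁·K2/[H⁺] = 0.002342
α₁ + 2α₂ = 0.9587
DIC = CA / (α₁ + 2α₂) = 1.70 / 0.9587 = 1.77 mmol/L

DIC = 1.77 mmol/L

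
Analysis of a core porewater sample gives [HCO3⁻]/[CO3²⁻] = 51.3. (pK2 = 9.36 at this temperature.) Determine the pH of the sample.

From K2 = [H⁺][CO3²⁻]/[HCO3⁻]:  pH = pK2 − log₁₀([HCO3⁻]/[CO3²⁻])
log₁₀(51.3) = +1.710
pH = 9.36 − (+1.710) = 7.65

pH = 7.65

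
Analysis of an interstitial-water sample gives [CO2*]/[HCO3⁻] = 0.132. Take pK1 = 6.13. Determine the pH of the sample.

pH = 7.01

From K1 = [H⁺][HCO3⁻]/[CO2*]:  pH = pK1 − log₁₀([CO2*]/[HCO3⁻])
log₁₀(0.132) = -0.879
pH = 6.13 − (-0.879) = 7.01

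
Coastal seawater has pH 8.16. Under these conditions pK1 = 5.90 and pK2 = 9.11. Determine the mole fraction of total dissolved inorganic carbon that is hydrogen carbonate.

α₁ = 1 / (1 + [H⁺]/K1 + K2/[H⁺]) = 1 / (1 + 10^-2.26 + 10^-0.95)
   = 1 / (1 + 0.0054954 + 0.11220) = 1/1.1177 = 0.8947

α₁ = 0.895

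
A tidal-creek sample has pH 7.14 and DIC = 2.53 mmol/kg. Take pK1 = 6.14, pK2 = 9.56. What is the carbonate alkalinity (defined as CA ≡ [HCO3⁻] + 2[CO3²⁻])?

CA = [HCO3⁻] + 2[CO3²⁻] = (α₁ + 2α₂)·DIC
At pH 7.14: [H⁺]/K1 = 10^-1.00 = 0.10000, K2/[H⁺] = 10^-2.42 = 0.0038019
α₁ = 1/(1 + 0.10000 + 0.0038019) = 1/1.1038 = 0.9060; α₂ = α₁·K2/[H⁺] = 0.003444
α₁ + 2α₂ = 0.9128
CA = 0.9128 × 2.53 = 2.31 mmol/kg

CA = 2.31 mmol/kg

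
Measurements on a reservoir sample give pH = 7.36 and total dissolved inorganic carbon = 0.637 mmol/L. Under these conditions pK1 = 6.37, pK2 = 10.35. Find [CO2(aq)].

[CO2*] = 0.0591 mmol/L

α₀ = 1 / (1 + K1/[H⁺] + K1K2/[H⁺]²) = 1 / (1 + 10^+0.99 + 10^-2.00)
   = 1 / (1 + 9.7724 + 0.010000) = 1/10.782 = 0.09274
[CO2*] = α₀ × DIC = 0.09274 × 0.637 = 0.0591 mmol/L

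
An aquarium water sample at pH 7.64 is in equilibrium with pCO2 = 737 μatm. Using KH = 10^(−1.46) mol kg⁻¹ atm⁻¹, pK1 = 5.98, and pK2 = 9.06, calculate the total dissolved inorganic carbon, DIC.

DIC = 1.24 mmol/kg

[CO2*] = KH · pCO2 = 10^(−1.46) × 737×10^-6 = 2.555×10^-5 mol/kg
α₀ = 1/(1 + K1/[H⁺] + K1K2/[H⁺]²) = 1/(1 + 10^+1.66 + 10^+0.24) = 0.02064
DIC = [CO2*]/α₀ = 2.555×10^-5 / 0.02064 = 1.24 mmol/kg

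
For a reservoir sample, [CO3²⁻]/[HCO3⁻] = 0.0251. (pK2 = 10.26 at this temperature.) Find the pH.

pH = 8.66

From K2 = [H⁺][CO3²⁻]/[HCO3⁻]:  pH = pK2 + log₁₀([CO3²⁻]/[HCO3⁻])
log₁₀(0.0251) = -1.600
pH = 10.26 + (-1.600) = 8.66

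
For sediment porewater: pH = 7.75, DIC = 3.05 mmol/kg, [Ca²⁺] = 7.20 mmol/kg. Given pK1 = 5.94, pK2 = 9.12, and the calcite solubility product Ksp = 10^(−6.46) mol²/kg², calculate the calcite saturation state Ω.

α₂ = 1 / (1 + [H⁺]/K2 + [H⁺]²/(K1K2)) = 1 / (1 + 10^+1.37 + 10^-0.44)
   = 1 / (1 + 23.442 + 0.36308) = 1/24.805 = 0.04031
[CO3²⁻] = α₂ × DIC = 0.04031 × 3.05 = 0.1230 mmol/kg
Ksp = 10^(−6.46) = 3.467×10^-7
Ω = [Ca²⁺][CO3²⁻]/Ksp = (7.20×10^-3)(1.230×10^-4) / 3.467×10^-7 = 2.55

Ω = 2.55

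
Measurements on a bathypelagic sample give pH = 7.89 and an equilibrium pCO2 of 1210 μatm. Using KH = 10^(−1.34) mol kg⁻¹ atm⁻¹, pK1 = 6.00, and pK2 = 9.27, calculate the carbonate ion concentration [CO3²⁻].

[CO2*] = KH · pCO2 = 10^(−1.34) × 1210×10^-6 = 5.531×10^-5 mol/kg
α₀ = 1/(1 + K1/[H⁺] + K1K2/[H⁺]²) = 1/(1 + 10^+1.89 + 10^+0.51) = 0.01222
DIC = [CO2*]/α₀ = 5.531×10^-5 / 0.01222 = 4.528 mmol/kg
[CO3²⁻] = α₂·DIC; α₂ = 0.03953, so [CO3²⁻] = 0.03953 × 4.528 = 0.179 mmol/kg

[CO3²⁻] = 0.179 mmol/kg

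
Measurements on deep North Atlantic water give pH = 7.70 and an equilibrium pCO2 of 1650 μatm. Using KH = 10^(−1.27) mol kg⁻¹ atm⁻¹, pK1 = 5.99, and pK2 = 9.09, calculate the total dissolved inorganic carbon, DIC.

DIC = 4.82 mmol/kg

[CO2*] = KH · pCO2 = 10^(−1.27) × 1650×10^-6 = 8.861×10^-5 mol/kg
α₀ = 1/(1 + K1/[H⁺] + K1K2/[H⁺]²) = 1/(1 + 10^+1.71 + 10^+0.32) = 0.01839
DIC = [CO2*]/α₀ = 8.861×10^-5 / 0.01839 = 4.82 mmol/kg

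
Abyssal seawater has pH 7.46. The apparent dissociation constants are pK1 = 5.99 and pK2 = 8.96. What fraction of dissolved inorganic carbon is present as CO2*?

α₀ = 1 / (1 + K1/[H⁺] + K1K2/[H⁺]²) = 1 / (1 + 10^+1.47 + 10^-0.03)
   = 1 / (1 + 29.512 + 0.93325) = 1/31.445 = 0.03180

α₀ = 0.0318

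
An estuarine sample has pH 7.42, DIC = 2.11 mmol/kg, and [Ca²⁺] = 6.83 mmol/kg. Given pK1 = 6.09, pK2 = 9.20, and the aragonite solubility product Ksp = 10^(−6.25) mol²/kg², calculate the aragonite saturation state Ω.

α₂ = 1 / (1 + [H⁺]/K2 + [H⁺]²/(K1K2)) = 1 / (1 + 10^+1.78 + 10^+0.45)
   = 1 / (1 + 60.256 + 2.8184) = 1/64.074 = 0.01561
[CO3²⁻] = α₂ × DIC = 0.01561 × 2.11 = 0.03293 mmol/kg
Ksp = 10^(−6.25) = 5.623×10^-7
Ω = [Ca²⁺][CO3²⁻]/Ksp = (6.83×10^-3)(3.293×10^-5) / 5.623×10^-7 = 0.400

Ω = 0.400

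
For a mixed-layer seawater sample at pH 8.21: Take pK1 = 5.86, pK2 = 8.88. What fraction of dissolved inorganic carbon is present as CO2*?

α₀ = 1 / (1 + K1/[H⁺] + K1K2/[H⁺]²) = 1 / (1 + 10^+2.35 + 10^+1.68)
   = 1 / (1 + 223.87 + 47.863) = 1/272.74 = 0.003667

α₀ = 0.00367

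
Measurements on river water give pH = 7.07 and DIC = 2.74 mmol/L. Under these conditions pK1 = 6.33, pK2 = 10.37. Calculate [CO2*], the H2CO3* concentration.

[CO2*] = 0.422 mmol/L

α₀ = 1 / (1 + K1/[H⁺] + K1K2/[H⁺]²) = 1 / (1 + 10^+0.74 + 10^-2.56)
   = 1 / (1 + 5.4954 + 0.0027542) = 1/6.4982 = 0.1539
[CO2*] = α₀ × DIC = 0.1539 × 2.74 = 0.422 mmol/L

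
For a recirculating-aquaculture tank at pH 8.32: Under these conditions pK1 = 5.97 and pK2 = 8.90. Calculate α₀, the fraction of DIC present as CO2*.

α₀ = 0.00352

α₀ = 1 / (1 + K1/[H⁺] + K1K2/[H⁺]²) = 1 / (1 + 10^+2.35 + 10^+1.77)
   = 1 / (1 + 223.87 + 58.884) = 1/283.76 = 0.003524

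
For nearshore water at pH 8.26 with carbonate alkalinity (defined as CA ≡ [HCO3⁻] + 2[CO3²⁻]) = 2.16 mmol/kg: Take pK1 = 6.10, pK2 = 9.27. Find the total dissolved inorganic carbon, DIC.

CA = [HCO3⁻] + 2[CO3²⁻] = (α₁ + 2α₂)·DIC
At pH 8.26: [H⁺]/K1 = 10^-2.16 = 0.0069183, K2/[H⁺] = 10^-1.01 = 0.097724
α₁ = 1/(1 + 0.0069183 + 0.097724) = 1/1.1046 = 0.9053; α₂ = α₁·K2/[H⁺] = 0.08847
α₁ + 2α₂ = 1.0822
DIC = CA / (α₁ + 2α₂) = 2.16 / 1.0822 = 2.00 mmol/kg

DIC = 2.00 mmol/kg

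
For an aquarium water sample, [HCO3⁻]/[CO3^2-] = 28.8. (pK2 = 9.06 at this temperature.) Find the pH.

pH = 7.60

From K2 = [H⁺][CO3^2-]/[HCO3⁻]:  pH = pK2 − log₁₀([HCO3⁻]/[CO3^2-])
log₁₀(28.8) = +1.459
pH = 9.06 − (+1.459) = 7.60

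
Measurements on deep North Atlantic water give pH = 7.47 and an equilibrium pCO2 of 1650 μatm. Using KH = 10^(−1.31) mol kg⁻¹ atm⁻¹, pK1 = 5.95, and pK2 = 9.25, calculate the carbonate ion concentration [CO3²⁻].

[CO3²⁻] = 0.0444 mmol/kg

[CO2*] = KH · pCO2 = 10^(−1.31) × 1650×10^-6 = 8.081×10^-5 mol/kg
α₀ = 1/(1 + K1/[H⁺] + K1K2/[H⁺]²) = 1/(1 + 10^+1.52 + 10^-0.26) = 0.02885
DIC = [CO2*]/α₀ = 8.081×10^-5 / 0.02885 = 2.801 mmol/kg
[CO3²⁻] = α₂·DIC; α₂ = 0.01585, so [CO3²⁻] = 0.01585 × 2.801 = 0.0444 mmol/kg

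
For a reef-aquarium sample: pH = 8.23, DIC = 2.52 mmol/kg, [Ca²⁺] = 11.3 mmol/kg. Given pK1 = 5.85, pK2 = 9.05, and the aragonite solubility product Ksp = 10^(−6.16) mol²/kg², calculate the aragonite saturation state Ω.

α₂ = 1 / (1 + [H⁺]/K2 + [H⁺]²/(K1K2)) = 1 / (1 + 10^+0.82 + 10^-1.56)
   = 1 / (1 + 6.6069 + 0.027542) = 1/7.6345 = 0.1310
[CO3²⁻] = α₂ × DIC = 0.1310 × 2.52 = 0.3301 mmol/kg
Ksp = 10^(−6.16) = 6.918×10^-7
Ω = [Ca²⁺][CO3²⁻]/Ksp = (11.3×10^-3)(3.301×10^-4) / 6.918×10^-7 = 5.39

Ω = 5.39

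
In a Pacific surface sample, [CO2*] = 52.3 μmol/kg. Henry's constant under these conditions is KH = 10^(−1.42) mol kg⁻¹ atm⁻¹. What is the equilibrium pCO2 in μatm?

pCO2 = 1380 μatm

KH = 10^(−1.42) = 3.802×10^-2 mol kg⁻¹ atm⁻¹
pCO2 = [CO2*]/KH = 52.3×10^-6 / 3.802×10^-2 = 1.38×10^-3 atm = 1380 μatm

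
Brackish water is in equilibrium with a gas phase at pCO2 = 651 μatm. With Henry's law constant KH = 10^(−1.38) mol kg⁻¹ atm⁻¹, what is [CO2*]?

[CO2*] = 27.1 μmol/kg

KH = 10^(−1.38) = 4.169×10^-2 mol kg⁻¹ atm⁻¹
[CO2*] = KH · pCO2 = 4.169×10^-2 × 651×10^-6 atm = 2.71×10^-5 mol/kg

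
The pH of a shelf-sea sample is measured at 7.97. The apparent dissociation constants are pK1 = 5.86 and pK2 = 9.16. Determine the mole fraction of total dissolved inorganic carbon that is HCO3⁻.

α₁ = 1 / (1 + [H⁺]/K1 + K2/[H⁺]) = 1 / (1 + 10^-2.11 + 10^-1.19)
   = 1 / (1 + 0.0077625 + 0.064565) = 1/1.0723 = 0.9326

α₁ = 0.933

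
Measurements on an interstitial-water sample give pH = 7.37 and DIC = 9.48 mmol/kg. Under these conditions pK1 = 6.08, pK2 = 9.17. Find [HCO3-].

[HCO3⁻] = 8.88 mmol/kg

α₁ = 1 / (1 + [H⁺]/K1 + K2/[H⁺]) = 1 / (1 + 10^-1.29 + 10^-1.80)
   = 1 / (1 + 0.051286 + 0.015849) = 1/1.0671 = 0.9371
[HCO3⁻] = α₁ × DIC = 0.9371 × 9.48 = 8.88 mmol/kg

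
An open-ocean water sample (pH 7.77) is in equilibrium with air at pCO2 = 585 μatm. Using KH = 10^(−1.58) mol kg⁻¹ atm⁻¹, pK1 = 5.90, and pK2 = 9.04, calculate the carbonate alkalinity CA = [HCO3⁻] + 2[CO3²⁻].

CA = 1.26 mmol/kg

[CO2*] = KH · pCO2 = 10^(−1.58) × 585×10^-6 = 1.539×10^-5 mol/kg
α₀ = 1/(1 + K1/[H⁺] + K1K2/[H⁺]²) = 1/(1 + 10^+1.87 + 10^+0.60) = 0.01264
DIC = [CO2*]/α₀ = 1.539×10^-5 / 0.01264 = 1.217 mmol/kg
CA = (α₁ + 2α₂)·DIC = (0.9370 + 2×0.05032) × 1.217 = 1.26 mmol/kg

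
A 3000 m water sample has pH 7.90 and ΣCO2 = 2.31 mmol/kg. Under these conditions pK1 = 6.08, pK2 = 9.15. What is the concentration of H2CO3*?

α₀ = 1 / (1 + K1/[H⁺] + K1K2/[H⁺]²) = 1 / (1 + 10^+1.82 + 10^+0.57)
   = 1 / (1 + 66.069 + 3.7154) = 1/70.785 = 0.01413
[CO2*] = α₀ × DIC = 0.01413 × 2.31 = 0.0326 mmol/kg

[CO2*] = 0.0326 mmol/kg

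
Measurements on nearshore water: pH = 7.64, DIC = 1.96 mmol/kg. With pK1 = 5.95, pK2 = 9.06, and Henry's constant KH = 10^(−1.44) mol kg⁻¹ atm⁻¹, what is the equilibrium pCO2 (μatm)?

α₀ = 1 / (1 + K1/[H⁺] + K1K2/[H⁺]²) = 1 / (1 + 10^+1.69 + 10^+0.27)
   = 1 / (1 + 48.978 + 1.8621) = 1/51.840 = 0.01929
[CO2*] = α₀ × DIC = 0.01929 × 1.96 = 0.03781 mmol/kg
pCO2 = [CO2*]/KH = 3.781×10^-5 / 3.631×10^-2 = 1040 μatm

pCO2 = 1040 μatm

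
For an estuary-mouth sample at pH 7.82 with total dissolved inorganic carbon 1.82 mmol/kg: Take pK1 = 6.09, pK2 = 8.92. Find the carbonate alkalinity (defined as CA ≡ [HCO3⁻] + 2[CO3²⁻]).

CA = 1.92 mmol/kg

CA = [HCO3⁻] + 2[CO3²⁻] = (α₁ + 2α₂)·DIC
At pH 7.82: [H⁺]/K1 = 10^-1.73 = 0.018621, K2/[H⁺] = 10^-1.10 = 0.079433
α₁ = 1/(1 + 0.018621 + 0.079433) = 1/1.0981 = 0.9107; α₂ = α₁·K2/[H⁺] = 0.07234
α₁ + 2α₂ = 1.0554
CA = 1.0554 × 1.82 = 1.92 mmol/kg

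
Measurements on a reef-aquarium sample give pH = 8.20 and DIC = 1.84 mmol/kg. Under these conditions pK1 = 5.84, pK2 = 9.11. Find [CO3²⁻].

[CO3²⁻] = 0.201 mmol/kg

α₂ = 1 / (1 + [H⁺]/K2 + [H⁺]²/(K1K2)) = 1 / (1 + 10^+0.91 + 10^-1.45)
   = 1 / (1 + 8.1283 + 0.035481) = 1/9.1638 = 0.1091
[CO3²⁻] = α₂ × DIC = 0.1091 × 1.84 = 0.201 mmol/kg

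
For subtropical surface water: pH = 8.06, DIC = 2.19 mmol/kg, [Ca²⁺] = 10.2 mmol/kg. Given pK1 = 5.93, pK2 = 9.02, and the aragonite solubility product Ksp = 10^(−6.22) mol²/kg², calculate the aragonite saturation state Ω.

Ω = 3.64

α₂ = 1 / (1 + [H⁺]/K2 + [H⁺]²/(K1K2)) = 1 / (1 + 10^+0.96 + 10^-1.17)
   = 1 / (1 + 9.1201 + 0.067608) = 1/10.188 = 0.09816
[CO3²⁻] = α₂ × DIC = 0.09816 × 2.19 = 0.2150 mmol/kg
Ksp = 10^(−6.22) = 6.026×10^-7
Ω = [Ca²⁺][CO3²⁻]/Ksp = (10.2×10^-3)(2.150×10^-4) / 6.026×10^-7 = 3.64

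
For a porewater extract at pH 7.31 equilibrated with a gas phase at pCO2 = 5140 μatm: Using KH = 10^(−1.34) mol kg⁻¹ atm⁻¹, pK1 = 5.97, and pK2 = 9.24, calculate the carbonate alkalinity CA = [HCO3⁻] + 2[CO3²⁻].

[CO2*] = KH · pCO2 = 10^(−1.34) × 5140×10^-6 = 2.349×10^-4 mol/kg
α₀ = 1/(1 + K1/[H⁺] + K1K2/[H⁺]²) = 1/(1 + 10^+1.34 + 10^-0.59) = 0.04323
DIC = [CO2*]/α₀ = 2.349×10^-4 / 0.04323 = 5.435 mmol/kg
CA = (α₁ + 2α₂)·DIC = (0.9457 + 2×0.01111) × 5.435 = 5.26 mmol/kg

CA = 5.26 mmol/kg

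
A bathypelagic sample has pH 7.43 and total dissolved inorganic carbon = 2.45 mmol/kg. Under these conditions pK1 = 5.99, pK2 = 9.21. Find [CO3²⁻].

[CO3²⁻] = 0.0386 mmol/kg

α₂ = 1 / (1 + [H⁺]/K2 + [H⁺]²/(K1K2)) = 1 / (1 + 10^+1.78 + 10^+0.34)
   = 1 / (1 + 60.256 + 2.1878) = 1/63.444 = 0.01576
[CO3²⁻] = α₂ × DIC = 0.01576 × 2.45 = 0.0386 mmol/kg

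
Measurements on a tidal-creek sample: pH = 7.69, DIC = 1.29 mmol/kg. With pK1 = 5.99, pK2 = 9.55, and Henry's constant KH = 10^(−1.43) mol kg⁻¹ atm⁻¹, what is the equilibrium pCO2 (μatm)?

α₀ = 1 / (1 + K1/[H⁺] + K1K2/[H⁺]²) = 1 / (1 + 10^+1.70 + 10^-0.16)
   = 1 / (1 + 50.119 + 0.69183) = 1/51.811 = 0.01930
[CO2*] = α₀ × DIC = 0.01930 × 1.29 = 0.02490 mmol/kg
pCO2 = [CO2*]/KH = 2.490×10^-5 / 3.715×10^-2 = 670 μatm

pCO2 = 670 μatm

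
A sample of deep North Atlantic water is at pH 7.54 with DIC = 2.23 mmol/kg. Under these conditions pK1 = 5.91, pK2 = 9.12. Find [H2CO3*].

α₀ = 1 / (1 + K1/[H⁺] + K1K2/[H⁺]²) = 1 / (1 + 10^+1.63 + 10^+0.05)
   = 1 / (1 + 42.658 + 1.1220) = 1/44.780 = 0.02233
[CO2*] = α₀ × DIC = 0.02233 × 2.23 = 0.0498 mmol/kg

[CO2*] = 0.0498 mmol/kg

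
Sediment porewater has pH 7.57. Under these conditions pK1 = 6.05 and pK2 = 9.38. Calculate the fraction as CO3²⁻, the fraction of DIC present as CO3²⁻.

α₂ = 0.0148

α₂ = 1 / (1 + [H⁺]/K2 + [H⁺]²/(K1K2)) = 1 / (1 + 10^+1.81 + 10^+0.29)
   = 1 / (1 + 64.565 + 1.9498) = 1/67.515 = 0.01481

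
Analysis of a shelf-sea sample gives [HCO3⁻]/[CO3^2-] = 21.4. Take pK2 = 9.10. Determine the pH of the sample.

pH = 7.77

From K2 = [H⁺][CO3^2-]/[HCO3⁻]:  pH = pK2 − log₁₀([HCO3⁻]/[CO3^2-])
log₁₀(21.4) = +1.330
pH = 9.10 − (+1.330) = 7.77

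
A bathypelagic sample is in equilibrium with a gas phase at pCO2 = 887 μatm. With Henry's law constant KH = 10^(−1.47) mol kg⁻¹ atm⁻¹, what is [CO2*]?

KH = 10^(−1.47) = 3.388×10^-2 mol kg⁻¹ atm⁻¹
[CO2*] = KH · pCO2 = 3.388×10^-2 × 887×10^-6 atm = 3.01×10^-5 mol/kg

[CO2*] = 30.1 μmol/kg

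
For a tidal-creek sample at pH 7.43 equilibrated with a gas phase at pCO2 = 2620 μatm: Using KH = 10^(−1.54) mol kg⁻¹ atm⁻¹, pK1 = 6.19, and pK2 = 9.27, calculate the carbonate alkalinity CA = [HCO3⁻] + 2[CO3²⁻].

CA = 1.35 mmol/kg

[CO2*] = KH · pCO2 = 10^(−1.54) × 2620×10^-6 = 7.556×10^-5 mol/kg
α₀ = 1/(1 + K1/[H⁺] + K1K2/[H⁺]²) = 1/(1 + 10^+1.24 + 10^-0.60) = 0.05368
DIC = [CO2*]/α₀ = 7.556×10^-5 / 0.05368 = 1.408 mmol/kg
CA = (α₁ + 2α₂)·DIC = (0.9328 + 2×0.01348) × 1.408 = 1.35 mmol/kg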